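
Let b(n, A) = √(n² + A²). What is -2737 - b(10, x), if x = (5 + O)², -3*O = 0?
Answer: -2737 - 5*√29 ≈ -2763.9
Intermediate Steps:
O = 0 (O = -⅓*0 = 0)
x = 25 (x = (5 + 0)² = 5² = 25)
b(n, A) = √(A² + n²)
-2737 - b(10, x) = -2737 - √(25² + 10²) = -2737 - √(625 + 100) = -2737 - √725 = -2737 - 5*√29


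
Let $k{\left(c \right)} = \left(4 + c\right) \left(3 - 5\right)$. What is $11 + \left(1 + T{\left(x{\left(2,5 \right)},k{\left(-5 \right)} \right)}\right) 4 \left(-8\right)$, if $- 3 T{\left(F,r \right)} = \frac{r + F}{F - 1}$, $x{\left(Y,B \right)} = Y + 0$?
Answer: $\frac{65}{3} \approx 21.667$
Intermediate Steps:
$k{\left(c \right)} = -8 - 2 c$ ($k{\left(c \right)} = \left(4 + c\right) \left(-2\right) = -8 - 2 c$)
$x{\left(Y,B \right)} = Y$
$T{\left(F,r \right)} = - \frac{F + r}{3 \left(-1 + F\right)}$ ($T{\left(F,r \right)} = - \frac{\left(r + F\right) \frac{1}{F - 1}}{3} = - \frac{\left(F + r\right) \frac{1}{-1 + F}}{3} = - \frac{\frac{1}{-1 + F} \left(F + r\right)}{3} = - \frac{F + r}{3 \left(-1 + F\right)}$)
$11 + \left(1 + T{\left(x{\left(2,5 \right)},k{\left(-5 \right)} \right)}\right) 4 \left(-8\right) = 11 + \left(1 + \frac{\left(-1\right) 2 - \left(-8 - -10\right)}{3 \left(-1 + 2\right)}\right) 4 \left(-8\right) = 11 + \left(1 + \frac{-2 - \left(-8 + 10\right)}{3 \cdot 1}\right) 4 \left(-8\right) = 11 + \left(1 + \frac{1}{3} \cdot 1 \left(-2 - 2\right)\right) 4 \left(-8\right) = 11 + \left(1 + \frac{1}{3} \cdot 1 \left(-4\right)\right) 4 \left(-8\right) = 11 + \left(1 - \frac{4}{3}\right) 4 \left(-8\right) = 11 + \left(- \frac{1}{3}\right) 4 \left(-8\right) = 11 - - \frac{32}{3} = 11 + \frac{32}{3} = \frac{65}{3}$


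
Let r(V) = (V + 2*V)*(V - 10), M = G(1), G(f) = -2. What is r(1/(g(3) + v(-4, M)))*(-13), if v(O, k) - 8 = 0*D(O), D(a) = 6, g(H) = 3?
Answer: 4251/121 ≈ 35.132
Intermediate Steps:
M = -2
v(O, k) = 8 (v(O, k) = 8 + 0*6 = 8 + 0 = 8)
r(V) = 3*V*(-10 + V) (r(V) = (3*V)*(-10 + V) = 3*V*(-10 + V))
r(1/(g(3) + v(-4, M)))*(-13) = (3*(-10 + 1/(3 + 8))/(3 + 8))*(-13) = (3*(-10 + 1/11)/11)*(-13) = (3*(1/11)*(-10 + 1/11))*(-13) = (3*(1/11)*(-109/11))*(-13) = -327/121*(-13) = 4251/121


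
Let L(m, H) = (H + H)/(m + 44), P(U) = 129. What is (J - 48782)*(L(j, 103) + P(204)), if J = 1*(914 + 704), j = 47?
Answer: -43336460/7 ≈ -6.1909e+6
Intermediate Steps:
J = 1618 (J = 1*1618 = 1618)
L(m, H) = 2*H/(44 + m) (L(m, H) = (2*H)/(44 + m) = 2*H/(44 + m))
(J - 48782)*(L(j, 103) + P(204)) = (1618 - 48782)*(2*103/(44 + 47) + 129) = -47164*(2*103/91 + 129) = -47164*(2*103*(1/91) + 129) = -47164*(206/91 + 129) = -47164*11945/91 = -43336460/7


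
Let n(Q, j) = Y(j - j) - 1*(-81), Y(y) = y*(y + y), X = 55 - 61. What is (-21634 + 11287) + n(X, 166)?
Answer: -10266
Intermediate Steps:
X = -6
Y(y) = 2*y² (Y(y) = y*(2*y) = 2*y²)
n(Q, j) = 81 (n(Q, j) = 2*(j - j)² - 1*(-81) = 2*0² + 81 = 2*0 + 81 = 0 + 81 = 81)
(-21634 + 11287) + n(X, 166) = (-21634 + 11287) + 81 = -10347 + 81 = -10266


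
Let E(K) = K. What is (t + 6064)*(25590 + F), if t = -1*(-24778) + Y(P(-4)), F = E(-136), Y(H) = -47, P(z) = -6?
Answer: 783855930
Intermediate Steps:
F = -136
t = 24731 (t = -1*(-24778) - 47 = 24778 - 47 = 24731)
(t + 6064)*(25590 + F) = (24731 + 6064)*(25590 - 136) = 30795*25454 = 783855930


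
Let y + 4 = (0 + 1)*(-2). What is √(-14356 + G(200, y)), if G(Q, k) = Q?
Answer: 2*I*√3539 ≈ 118.98*I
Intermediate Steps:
y = -6 (y = -4 + (0 + 1)*(-2) = -4 + 1*(-2) = -4 - 2 = -6)
√(-14356 + G(200, y)) = √(-14356 + 200) = √(-14156) = 2*I*√3539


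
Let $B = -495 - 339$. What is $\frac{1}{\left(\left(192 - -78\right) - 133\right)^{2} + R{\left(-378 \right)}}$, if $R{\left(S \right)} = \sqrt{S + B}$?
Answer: $\frac{18769}{352276573} - \frac{2 i \sqrt{303}}{352276573} \approx 5.3279 \cdot 10^{-5} - 9.8825 \cdot 10^{-8} i$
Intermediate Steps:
$B = -834$ ($B = -495 - 339 = -834$)
$R{\left(S \right)} = \sqrt{-834 + S}$ ($R{\left(S \right)} = \sqrt{S - 834} = \sqrt{-834 + S}$)
$\frac{1}{\left(\left(192 - -78\right) - 133\right)^{2} + R{\left(-378 \right)}} = \frac{1}{\left(\left(192 - -78\right) - 133\right)^{2} + \sqrt{-834 - 378}} = \frac{1}{\left(\left(192 + 78\right) - 133\right)^{2} + \sqrt{-1212}} = \frac{1}{\left(270 - 133\right)^{2} + 2 i \sqrt{303}} = \frac{1}{137^{2} + 2 i \sqrt{303}} = \frac{1}{18769 + 2 i \sqrt{303}}$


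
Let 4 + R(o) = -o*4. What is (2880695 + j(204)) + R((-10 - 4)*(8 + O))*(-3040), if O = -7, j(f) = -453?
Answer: 2722162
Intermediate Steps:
R(o) = -4 - 4*o (R(o) = -4 - o*4 = -4 - 4*o)
(2880695 + j(204)) + R((-10 - 4)*(8 + O))*(-3040) = (2880695 - 453) + (-4 - 4*(-10 - 4)*(8 - 7))*(-3040) = 2880242 + (-4 - (-56))*(-3040) = 2880242 + (-4 - 4*(-14))*(-3040) = 2880242 + (-4 + 56)*(-3040) = 2880242 + 52*(-3040) = 2880242 - 158080 = 2722162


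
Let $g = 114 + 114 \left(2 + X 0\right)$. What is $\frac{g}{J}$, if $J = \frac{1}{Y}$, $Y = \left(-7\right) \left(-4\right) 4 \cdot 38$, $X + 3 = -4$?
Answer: $1455552$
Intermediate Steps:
$X = -7$ ($X = -3 - 4 = -7$)
$g = 342$ ($g = 114 + 114 \left(2 - 0\right) = 114 + 114 \left(2 + 0\right) = 114 + 114 \cdot 2 = 114 + 228 = 342$)
$Y = 4256$ ($Y = 28 \cdot 4 \cdot 38 = 112 \cdot 38 = 4256$)
$J = \frac{1}{4256} \approx 0.00023496$
$\frac{g}{J} = 342 \frac{1}{\frac{1}{4256}} = 342 \cdot 4256 = 1455552$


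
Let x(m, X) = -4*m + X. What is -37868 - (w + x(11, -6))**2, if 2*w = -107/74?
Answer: -885815721/21904 ≈ -40441.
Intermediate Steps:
w = -107/148 (w = (-107/74)/2 = (-107*1/74)/2 = (1/2)*(-107/74) = -107/148 ≈ -0.72297)
x(m, X) = X - 4*m
-37868 - (w + x(11, -6))**2 = -37868 - (-107/148 + (-6 - 4*11))**2 = -37868 - (-107/148 + (-6 - 44))**2 = -37868 - (-107/148 - 50)**2 = -37868 - (-7507/148)**2 = -37868 - 1*56355049/21904 = -37868 - 56355049/21904 = -885815721/21904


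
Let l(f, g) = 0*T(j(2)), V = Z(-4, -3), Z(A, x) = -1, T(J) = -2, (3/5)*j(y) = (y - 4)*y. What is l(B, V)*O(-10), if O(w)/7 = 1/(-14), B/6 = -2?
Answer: 0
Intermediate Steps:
j(y) = 5*y*(-4 + y)/3 (j(y) = 5*((y - 4)*y)/3 = 5*((-4 + y)*y)/3 = 5*(y*(-4 + y))/3 = 5*y*(-4 + y)/3)
B = -12 (B = 6*(-2) = -12)
O(w) = -1/2 (O(w) = 7/(-14) = 7*(-1/14) = -1/2)
V = -1
l(f, g) = 0 (l(f, g) = 0*(-2) = 0)
l(B, V)*O(-10) = 0*(-1/2) = 0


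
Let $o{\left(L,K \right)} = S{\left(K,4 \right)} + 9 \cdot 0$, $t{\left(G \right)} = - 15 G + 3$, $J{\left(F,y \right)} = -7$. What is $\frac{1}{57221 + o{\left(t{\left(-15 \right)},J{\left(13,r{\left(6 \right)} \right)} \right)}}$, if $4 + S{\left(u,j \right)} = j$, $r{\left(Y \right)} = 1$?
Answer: $\frac{1}{57221} \approx 1.7476 \cdot 10^{-5}$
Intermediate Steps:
$t{\left(G \right)} = 3 - 15 G$
$S{\left(u,j \right)} = -4 + j$
$o{\left(L,K \right)} = 0$ ($o{\left(L,K \right)} = \left(-4 + 4\right) + 9 \cdot 0 = 0 + 0 = 0$)
$\frac{1}{57221 + o{\left(t{\left(-15 \right)},J{\left(13,r{\left(6 \right)} \right)} \right)}} = \frac{1}{57221 + 0} = \frac{1}{57221}$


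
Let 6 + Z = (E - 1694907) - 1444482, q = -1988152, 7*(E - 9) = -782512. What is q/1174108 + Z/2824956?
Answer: -8254461821537/2902203009342 ≈ -2.8442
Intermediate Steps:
E = -782449/7 (E = 9 + (⅐)*(-782512) = 9 - 782512/7 = -782449/7 ≈ -1.1178e+5)
Z = -22758214/7 (Z = -6 + ((-782449/7 - 1694907) - 1444482) = -6 + (-12646798/7 - 1444482) = -6 - 22758172/7 = -22758214/7 ≈ -3.2512e+6)
q/1174108 + Z/2824956 = -1988152/1174108 - 22758214/7/2824956 = -1988152*1/1174108 - 22758214/7*1/2824956 = -497038/293527 - 11379107/9887346 = -8254461821537/2902203009342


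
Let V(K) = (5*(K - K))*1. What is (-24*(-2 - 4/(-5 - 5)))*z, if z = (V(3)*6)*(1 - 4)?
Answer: 0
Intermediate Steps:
V(K) = 0 (V(K) = (5*0)*1 = 0*1 = 0)
z = 0 (z = (0*6)*(1 - 4) = 0*(-3) = 0)
(-24*(-2 - 4/(-5 - 5)))*z = -24*(-2 - 4/(-5 - 5))*0 = -24*(-2 - 4/(-10))*0 = -24*(-2 - ⅒*(-4))*0 = -24*(-2 + ⅖)*0 = -24*(-8/5)*0 = (192/5)*0 = 0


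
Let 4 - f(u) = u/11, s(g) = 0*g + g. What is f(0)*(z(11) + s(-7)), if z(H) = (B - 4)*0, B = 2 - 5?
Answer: -28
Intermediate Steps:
B = -3
s(g) = g (s(g) = 0 + g = g)
f(u) = 4 - u/11
z(H) = 0 (z(H) = (-3 - 4)*0 = -7*0 = 0)
f(0)*(z(11) + s(-7)) = (4 - 1/11*0)*(0 - 7) = (4 + 0)*(-7) = 4*(-7) = -28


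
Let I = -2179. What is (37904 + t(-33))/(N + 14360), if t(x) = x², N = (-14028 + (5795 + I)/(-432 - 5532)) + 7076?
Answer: 58138563/11044424 ≈ 5.2641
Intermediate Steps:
N = -10366336/1491 (N = (-14028 + (5795 - 2179)/(-432 - 5532)) + 7076 = (-14028 + 3616/(-5964)) + 7076 = (-14028 + 3616*(-1/5964)) + 7076 = (-14028 - 904/1491) + 7076 = -20916652/1491 + 7076 = -10366336/1491 ≈ -6952.6)
(37904 + t(-33))/(N + 14360) = (37904 + (-33)²)/(-10366336/1491 + 14360) = (37904 + 1089)/(11044424/1491) = 38993*(1491/11044424) = 58138563/11044424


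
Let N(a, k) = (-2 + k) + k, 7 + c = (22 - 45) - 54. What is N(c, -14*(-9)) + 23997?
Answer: 24247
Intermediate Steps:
c = -84 (c = -7 + ((22 - 45) - 54) = -7 + (-23 - 54) = -7 - 77 = -84)
N(a, k) = -2 + 2*k
N(c, -14*(-9)) + 23997 = (-2 + 2*(-14*(-9))) + 23997 = (-2 + 2*126) + 23997 = (-2 + 252) + 23997 = 250 + 23997 = 24247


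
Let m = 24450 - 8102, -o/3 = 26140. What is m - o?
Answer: 94768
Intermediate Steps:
o = -78420 (o = -3*26140 = -78420)
m = 16348
m - o = 16348 - 1*(-78420) = 16348 + 78420 = 94768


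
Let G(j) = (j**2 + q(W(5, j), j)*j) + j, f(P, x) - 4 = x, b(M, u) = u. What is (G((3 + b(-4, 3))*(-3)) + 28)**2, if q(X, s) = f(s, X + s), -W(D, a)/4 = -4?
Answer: 88804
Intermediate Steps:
W(D, a) = 16 (W(D, a) = -4*(-4) = 16)
f(P, x) = 4 + x
q(X, s) = 4 + X + s (q(X, s) = 4 + (X + s) = 4 + X + s)
G(j) = j + j**2 + j*(20 + j) (G(j) = (j**2 + (4 + 16 + j)*j) + j = (j**2 + (20 + j)*j) + j = (j**2 + j*(20 + j)) + j = j + j**2 + j*(20 + j))
(G((3 + b(-4, 3))*(-3)) + 28)**2 = (((3 + 3)*(-3))*(21 + 2*((3 + 3)*(-3))) + 28)**2 = ((6*(-3))*(21 + 2*(6*(-3))) + 28)**2 = (-18*(21 + 2*(-18)) + 28)**2 = (-18*(21 - 36) + 28)**2 = (-18*(-15) + 28)**2 = (270 + 28)**2 = 298**2 = 88804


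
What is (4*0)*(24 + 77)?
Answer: 0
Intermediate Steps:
(4*0)*(24 + 77) = 0*101 = 0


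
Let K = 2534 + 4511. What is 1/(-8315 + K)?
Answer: -1/1270 ≈ -0.00078740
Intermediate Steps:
K = 7045
1/(-8315 + K) = 1/(-8315 + 7045) = 1/(-1270) = -1/1270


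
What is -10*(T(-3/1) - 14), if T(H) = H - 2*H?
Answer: 110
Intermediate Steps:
T(H) = -H
-10*(T(-3/1) - 14) = -10*(-(-3)/1 - 14) = -10*(-(-3) - 14) = -10*(-1*(-3) - 14) = -10*(3 - 14) = -10*(-11) = 110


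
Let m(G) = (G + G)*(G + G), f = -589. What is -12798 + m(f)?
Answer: 1374886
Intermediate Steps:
m(G) = 4*G² (m(G) = (2*G)*(2*G) = 4*G²)
-12798 + m(f) = -12798 + 4*(-589)² = -12798 + 4*346921 = -12798 + 1387684 = 1374886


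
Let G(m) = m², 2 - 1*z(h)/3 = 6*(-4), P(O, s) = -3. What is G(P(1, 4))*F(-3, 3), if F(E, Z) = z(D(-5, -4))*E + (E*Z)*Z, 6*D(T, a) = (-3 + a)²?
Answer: -2349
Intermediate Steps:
D(T, a) = (-3 + a)²/6
z(h) = 78 (z(h) = 6 - 18*(-4) = 6 - 3*(-24) = 6 + 72 = 78)
F(E, Z) = 78*E + E*Z² (F(E, Z) = 78*E + (E*Z)*Z = 78*E + E*Z²)
G(P(1, 4))*F(-3, 3) = (-3)²*(-3*(78 + 3²)) = 9*(-3*(78 + 9)) = 9*(-3*87) = 9*(-261) = -2349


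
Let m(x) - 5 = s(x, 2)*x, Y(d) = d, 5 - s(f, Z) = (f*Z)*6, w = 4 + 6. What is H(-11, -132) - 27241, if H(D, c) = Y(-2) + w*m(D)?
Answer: -42263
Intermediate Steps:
w = 10
s(f, Z) = 5 - 6*Z*f (s(f, Z) = 5 - f*Z*6 = 5 - Z*f*6 = 5 - 6*Z*f)
m(x) = 5 + x*(5 - 12*x) (m(x) = 5 + (5 - 6*2*x)*x = 5 + (5 - 12*x)*x = 5 + x*(5 - 12*x))
H(D, c) = 48 - 10*D*(-5 + 12*D) (H(D, c) = -2 + 10*(5 - D*(-5 + 12*D)) = -2 + (50 - 10*D*(-5 + 12*D)) = 48 - 10*D*(-5 + 12*D))
H(-11, -132) - 27241 = (48 - 120*(-11)² + 50*(-11)) - 27241 = (48 - 120*121 - 550) - 27241 = (48 - 14520 - 550) - 27241 = -15022 - 27241 = -42263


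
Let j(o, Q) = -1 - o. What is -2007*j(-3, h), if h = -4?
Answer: -4014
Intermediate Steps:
-2007*j(-3, h) = -2007*(-1 - 1*(-3)) = -2007*(-1 + 3) = -2007*2 = -4014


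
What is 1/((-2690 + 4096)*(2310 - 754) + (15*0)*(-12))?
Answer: 1/2187736 ≈ 4.5709e-7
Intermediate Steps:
1/((-2690 + 4096)*(2310 - 754) + (15*0)*(-12)) = 1/(1406*1556 + 0*(-12)) = 1/(2187736 + 0) = 1/2187736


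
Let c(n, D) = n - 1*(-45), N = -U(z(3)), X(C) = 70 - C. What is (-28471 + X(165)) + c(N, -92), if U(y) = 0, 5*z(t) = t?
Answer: -28521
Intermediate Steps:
z(t) = t/5
N = 0 (N = -1*0 = 0)
c(n, D) = 45 + n (c(n, D) = n + 45 = 45 + n)
(-28471 + X(165)) + c(N, -92) = (-28471 + (70 - 1*165)) + (45 + 0) = (-28471 + (70 - 165)) + 45 = (-28471 - 95) + 45 = -28566 + 45 = -28521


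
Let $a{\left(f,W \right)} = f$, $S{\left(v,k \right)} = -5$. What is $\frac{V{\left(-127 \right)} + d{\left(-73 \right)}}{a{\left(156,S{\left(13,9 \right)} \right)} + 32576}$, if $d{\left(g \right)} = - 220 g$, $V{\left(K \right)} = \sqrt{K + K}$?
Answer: $\frac{4015}{8183} + \frac{i \sqrt{254}}{32732} \approx 0.49065 + 0.00048691 i$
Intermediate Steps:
$V{\left(K \right)} = \sqrt{2} \sqrt{K}$ ($V{\left(K \right)} = \sqrt{2 K} = \sqrt{2} \sqrt{K}$)
$\frac{V{\left(-127 \right)} + d{\left(-73 \right)}}{a{\left(156,S{\left(13,9 \right)} \right)} + 32576} = \frac{\sqrt{2} \sqrt{-127} - -16060}{156 + 32576} = \frac{\sqrt{2} i \sqrt{127} + 16060}{32732} = \left(i \sqrt{254} + 16060\right) \frac{1}{32732} = \left(16060 + i \sqrt{254}\right) \frac{1}{32732} = \frac{4015}{8183} + \frac{i \sqrt{254}}{32732}$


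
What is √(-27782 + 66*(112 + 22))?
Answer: I*√18938 ≈ 137.62*I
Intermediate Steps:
√(-27782 + 66*(112 + 22)) = √(-27782 + 66*134) = √(-27782 + 8844) = √(-18938) = I*√18938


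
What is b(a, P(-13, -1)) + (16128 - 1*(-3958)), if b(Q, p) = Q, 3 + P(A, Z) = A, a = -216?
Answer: 19870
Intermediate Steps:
P(A, Z) = -3 + A
b(a, P(-13, -1)) + (16128 - 1*(-3958)) = -216 + (16128 - 1*(-3958)) = -216 + (16128 + 3958) = -216 + 20086 = 19870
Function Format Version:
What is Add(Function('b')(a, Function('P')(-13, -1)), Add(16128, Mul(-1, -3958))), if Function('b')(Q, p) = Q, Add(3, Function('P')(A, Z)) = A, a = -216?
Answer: 19870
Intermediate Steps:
Function('P')(A, Z) = Add(-3, A)
Add(Function('b')(a, Function('P')(-13, -1)), Add(16128, Mul(-1, -3958))) = Add(-216, Add(16128, Mul(-1, -3958))) = Add(-216, Add(16128, 3958)) = Add(-216, 20086) = 19870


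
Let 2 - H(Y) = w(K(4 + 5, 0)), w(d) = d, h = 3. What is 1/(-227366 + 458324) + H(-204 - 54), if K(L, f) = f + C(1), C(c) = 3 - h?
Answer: 461917/230958 ≈ 2.0000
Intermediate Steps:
C(c) = 0 (C(c) = 3 - 1*3 = 3 - 3 = 0)
K(L, f) = f (K(L, f) = f + 0 = f)
H(Y) = 2 (H(Y) = 2 - 1*0 = 2 + 0 = 2)
1/(-227366 + 458324) + H(-204 - 54) = 1/(-227366 + 458324) + 2 = 1/230958 + 2 = 461917/230958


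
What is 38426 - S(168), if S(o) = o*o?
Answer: 10202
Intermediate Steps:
S(o) = o**2
38426 - S(168) = 38426 - 1*168**2 = 38426 - 1*28224 = 38426 - 28224 = 10202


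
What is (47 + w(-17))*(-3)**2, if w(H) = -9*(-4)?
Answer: 747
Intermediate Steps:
w(H) = 36
(47 + w(-17))*(-3)**2 = (47 + 36)*(-3)**2 = 83*9 = 747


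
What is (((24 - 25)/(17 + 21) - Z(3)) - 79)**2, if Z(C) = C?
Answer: 9715689/1444 ≈ 6728.3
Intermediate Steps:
(((24 - 25)/(17 + 21) - Z(3)) - 79)**2 = (((24 - 25)/(17 + 21) - 1*3) - 79)**2 = ((-1/38 - 3) - 79)**2 = (-115/38 - 79)**2 = (-3117/38)**2 = 9715689/1444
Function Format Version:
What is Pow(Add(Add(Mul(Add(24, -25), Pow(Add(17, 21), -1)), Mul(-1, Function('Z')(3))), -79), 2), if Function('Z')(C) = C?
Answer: Rational(9715689, 1444) ≈ 6728.3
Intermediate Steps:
Pow(Add(Add(Mul(Add(24, -25), Pow(Add(17, 21), -1)), Mul(-1, Function('Z')(3))), -79), 2) = Pow(Add(Add(Mul(Add(24, -25), Pow(Add(17, 21), -1)), Mul(-1, 3)), -79), 2) = Pow(Add(Add(Mul(-1, Pow(38, -1)), -3), -79), 2) = Pow(Add(Add(Mul(-1, Rational(1, 38)), -3), -79), 2) = Pow(Add(Add(Rational(-1, 38), -3), -79), 2) = Pow(Add(Rational(-115, 38), -79), 2) = Pow(Rational(-3117, 38), 2) = Rational(9715689, 1444)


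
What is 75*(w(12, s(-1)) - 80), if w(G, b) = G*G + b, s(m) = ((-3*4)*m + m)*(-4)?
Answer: 1500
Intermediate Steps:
s(m) = 44*m (s(m) = (-12*m + m)*(-4) = -11*m*(-4) = 44*m)
w(G, b) = b + G**2 (w(G, b) = G**2 + b = b + G**2)
75*(w(12, s(-1)) - 80) = 75*((44*(-1) + 12**2) - 80) = 75*((-44 + 144) - 80) = 75*(100 - 80) = 75*20 = 1500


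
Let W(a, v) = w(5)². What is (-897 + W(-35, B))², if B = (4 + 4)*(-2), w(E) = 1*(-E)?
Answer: 760384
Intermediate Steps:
w(E) = -E
B = -16 (B = 8*(-2) = -16)
W(a, v) = 25 (W(a, v) = (-1*5)² = (-5)² = 25)
(-897 + W(-35, B))² = (-897 + 25)² = (-872)² = 760384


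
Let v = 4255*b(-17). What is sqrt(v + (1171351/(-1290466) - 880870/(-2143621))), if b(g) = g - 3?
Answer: I*sqrt(651210260161202259540212515286)/2766270017386 ≈ 291.72*I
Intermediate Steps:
b(g) = -3 + g
v = -85100 (v = 4255*(-3 - 17) = 4255*(-20) = -85100)
sqrt(v + (1171351/(-1290466) - 880870/(-2143621))) = sqrt(-85100 + (1171351/(-1290466) - 880870/(-2143621))) = sqrt(-85100 + (1171351*(-1/1290466) - 880870*(-1/2143621))) = sqrt(-85100 + (-1171351/1290466 + 880870/2143621)) = sqrt(-85100 - 1374199816551/2766270017386) = sqrt(-235410952679365151/2766270017386) = I*sqrt(651210260161202259540212515286)/2766270017386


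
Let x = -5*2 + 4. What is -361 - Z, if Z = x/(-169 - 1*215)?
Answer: -23105/64 ≈ -361.02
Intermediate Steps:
x = -6 (x = -10 + 4 = -6)
Z = 1/64 (Z = -6/(-169 - 1*215) = -6/(-169 - 215) = -6/(-384) = -6*(-1/384) = 1/64 ≈ 0.015625)
-361 - Z = -361 - 1*1/64 = -361 - 1/64 = -23105/64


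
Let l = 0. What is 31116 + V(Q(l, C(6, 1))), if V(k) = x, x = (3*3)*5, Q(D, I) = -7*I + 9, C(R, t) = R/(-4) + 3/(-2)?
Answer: 31161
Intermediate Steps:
C(R, t) = -3/2 - R/4 (C(R, t) = R*(-1/4) + 3*(-1/2) = -R/4 - 3/2 = -3/2 - R/4)
Q(D, I) = 9 - 7*I
x = 45 (x = 9*5 = 45)
V(k) = 45
31116 + V(Q(l, C(6, 1))) = 31116 + 45 = 31161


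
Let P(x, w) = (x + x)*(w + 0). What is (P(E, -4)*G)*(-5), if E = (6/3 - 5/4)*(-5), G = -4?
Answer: 600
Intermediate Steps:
E = -15/4 (E = (6*(⅓) - 5*¼)*(-5) = (2 - 5/4)*(-5) = (¾)*(-5) = -15/4 ≈ -3.7500)
P(x, w) = 2*w*x (P(x, w) = (2*x)*w = 2*w*x)
(P(E, -4)*G)*(-5) = ((2*(-4)*(-15/4))*(-4))*(-5) = (30*(-4))*(-5) = -120*(-5) = 600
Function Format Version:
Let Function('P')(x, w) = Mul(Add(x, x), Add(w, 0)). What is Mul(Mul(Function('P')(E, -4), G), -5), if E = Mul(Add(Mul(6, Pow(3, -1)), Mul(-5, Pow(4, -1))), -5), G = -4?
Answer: 600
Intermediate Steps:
E = Rational(-15, 4) (E = Mul(Add(Mul(6, Rational(1, 3)), Mul(-5, Rational(1, 4))), -5) = Mul(Add(2, Rational(-5, 4)), -5) = Mul(Rational(3, 4), -5) = Rational(-15, 4) ≈ -3.7500)
Function('P')(x, w) = Mul(2, w, x) (Function('P')(x, w) = Mul(Mul(2, x), w) = Mul(2, w, x))
Mul(Mul(Function('P')(E, -4), G), -5) = Mul(Mul(Mul(2, -4, Rational(-15, 4)), -4), -5) = Mul(Mul(30, -4), -5) = Mul(-120, -5) = 600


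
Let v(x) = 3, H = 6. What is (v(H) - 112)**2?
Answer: 11881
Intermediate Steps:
(v(H) - 112)**2 = (3 - 112)**2 = (-109)**2 = 11881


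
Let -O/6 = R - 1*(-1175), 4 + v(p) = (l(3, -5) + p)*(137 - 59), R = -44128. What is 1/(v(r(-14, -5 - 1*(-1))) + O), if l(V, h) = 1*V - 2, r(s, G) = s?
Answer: 1/256700 ≈ 3.8956e-6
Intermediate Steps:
l(V, h) = -2 + V (l(V, h) = V - 2 = -2 + V)
v(p) = 74 + 78*p (v(p) = -4 + ((-2 + 3) + p)*(137 - 59) = -4 + (1 + p)*78 = -4 + (78 + 78*p) = 74 + 78*p)
O = 257718 (O = -6*(-44128 - 1*(-1175)) = -6*(-44128 + 1175) = -6*(-42953) = 257718)
1/(v(r(-14, -5 - 1*(-1))) + O) = 1/((74 + 78*(-14)) + 257718) = 1/((74 - 1092) + 257718) = 1/(-1018 + 257718) = 1/256700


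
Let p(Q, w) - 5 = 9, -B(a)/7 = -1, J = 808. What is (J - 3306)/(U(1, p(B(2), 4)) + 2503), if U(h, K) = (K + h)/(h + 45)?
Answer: -114908/115153 ≈ -0.99787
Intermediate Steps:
B(a) = 7 (B(a) = -7*(-1) = 7)
p(Q, w) = 14 (p(Q, w) = 5 + 9 = 14)
U(h, K) = (K + h)/(45 + h)
(J - 3306)/(U(1, p(B(2), 4)) + 2503) = (808 - 3306)/((14 + 1)/(45 + 1) + 2503) = -2498/(15/46 + 2503) = -2498/115153/46 = -2498*46/115153 = -114908/115153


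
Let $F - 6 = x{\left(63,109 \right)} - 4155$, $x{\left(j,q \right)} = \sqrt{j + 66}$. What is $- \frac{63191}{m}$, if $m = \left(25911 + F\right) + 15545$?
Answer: $- \frac{2357466637}{1391812120} + \frac{63191 \sqrt{129}}{1391812120} \approx -1.6933$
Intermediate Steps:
$x{\left(j,q \right)} = \sqrt{66 + j}$
$F = -4149 + \sqrt{129}$ ($F = 6 - \left(4155 - \sqrt{66 + 63}\right) = 6 - \left(4155 - \sqrt{129}\right) = -4149 + \sqrt{129} \approx -4137.6$)
$m = 37307 + \sqrt{129}$ ($m = \left(25911 - \left(4149 - \sqrt{129}\right)\right) + 15545 = \left(21762 + \sqrt{129}\right) + 15545 = 37307 + \sqrt{129} \approx 37318.0$)
$- \frac{63191}{m} = - \frac{63191}{37307 + \sqrt{129}}$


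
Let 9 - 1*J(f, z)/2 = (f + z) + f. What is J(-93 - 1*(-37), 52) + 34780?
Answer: 34918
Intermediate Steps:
J(f, z) = 18 - 4*f - 2*z (J(f, z) = 18 - 2*((f + z) + f) = 18 - 2*(z + 2*f) = 18 + (-4*f - 2*z) = 18 - 4*f - 2*z)
J(-93 - 1*(-37), 52) + 34780 = (18 - 4*(-93 - 1*(-37)) - 2*52) + 34780 = (18 - 4*(-93 + 37) - 104) + 34780 = (18 - 4*(-56) - 104) + 34780 = (18 + 224 - 104) + 34780 = 138 + 34780 = 34918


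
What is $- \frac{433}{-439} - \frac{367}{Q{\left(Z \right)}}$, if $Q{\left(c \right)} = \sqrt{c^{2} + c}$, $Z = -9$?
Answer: $\frac{433}{439} - \frac{367 \sqrt{2}}{12} \approx -42.265$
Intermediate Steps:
$Q{\left(c \right)} = \sqrt{c + c^{2}}$
$- \frac{433}{-439} - \frac{367}{Q{\left(Z \right)}} = - \frac{433}{-439} - \frac{367}{\sqrt{- 9 \left(1 - 9\right)}} = \left(-433\right) \left(- \frac{1}{439}\right) - \frac{367}{\sqrt{\left(-9\right) \left(-8\right)}} = \frac{433}{439} - \frac{367}{\sqrt{72}} = \frac{433}{439} - \frac{367}{6 \sqrt{2}} = \frac{433}{439} - 367 \frac{\sqrt{2}}{12} = \frac{433}{439} - \frac{367 \sqrt{2}}{12}$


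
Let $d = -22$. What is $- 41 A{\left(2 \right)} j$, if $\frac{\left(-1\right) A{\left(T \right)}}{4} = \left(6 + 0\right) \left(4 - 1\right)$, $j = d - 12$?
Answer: $-100368$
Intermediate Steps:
$j = -34$ ($j = -22 - 12 = -34$)
$A{\left(T \right)} = -72$ ($A{\left(T \right)} = - 4 \left(6 + 0\right) \left(4 - 1\right) = - 4 \cdot 6 \cdot 3 = \left(-4\right) 18 = -72$)
$- 41 A{\left(2 \right)} j = \left(-41\right) \left(-72\right) \left(-34\right) = 2952 \left(-34\right) = -100368$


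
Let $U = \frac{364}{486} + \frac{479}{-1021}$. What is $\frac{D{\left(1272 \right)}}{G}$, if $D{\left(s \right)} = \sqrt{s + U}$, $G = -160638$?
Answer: $- \frac{\sqrt{966855678783}}{4428307746} \approx -0.00022205$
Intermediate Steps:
$U = \frac{69425}{248103}$ ($U = 364 \cdot \frac{1}{486} + 479 \left(- \frac{1}{1021}\right) = \frac{182}{243} - \frac{479}{1021} = \frac{69425}{248103} \approx 0.27982$)
$D{\left(s \right)} = \sqrt{\frac{69425}{248103} + s}$ ($D{\left(s \right)} = \sqrt{s + \frac{69425}{248103}} = \sqrt{\frac{69425}{248103} + s}$)
$\frac{D{\left(1272 \right)}}{G} = \frac{\frac{1}{27567} \sqrt{212648775 + 759939489 \cdot 1272}}{-160638} = \frac{\sqrt{212648775 + 966643030008}}{27567} \left(- \frac{1}{160638}\right) = \frac{\sqrt{966855678783}}{27567} \left(- \frac{1}{160638}\right) = - \frac{\sqrt{966855678783}}{4428307746}$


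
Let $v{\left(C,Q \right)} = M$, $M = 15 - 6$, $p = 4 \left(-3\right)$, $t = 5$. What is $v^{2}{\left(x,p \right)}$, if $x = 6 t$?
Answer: $81$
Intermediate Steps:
$p = -12$
$M = 9$ ($M = 15 - 6 = 9$)
$x = 30$ ($x = 6 \cdot 5 = 30$)
$v{\left(C,Q \right)} = 9$
$v^{2}{\left(x,p \right)} = 9^{2} = 81$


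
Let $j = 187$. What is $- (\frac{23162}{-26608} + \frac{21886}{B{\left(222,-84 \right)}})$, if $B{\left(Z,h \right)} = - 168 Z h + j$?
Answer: $\frac{35992692287}{41682110504} \approx 0.8635$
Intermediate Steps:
$B{\left(Z,h \right)} = 187 - 168 Z h$ ($B{\left(Z,h \right)} = - 168 Z h + 187 = 187 - 168 Z h$)
$- (\frac{23162}{-26608} + \frac{21886}{B{\left(222,-84 \right)}}) = - (\frac{23162}{-26608} + \frac{21886}{187 - 37296 \left(-84\right)}) = - (23162 \left(- \frac{1}{26608}\right) + \frac{21886}{187 + 3132864}) = - (- \frac{11581}{13304} + \frac{21886}{3133051}) = \left(-1\right) \left(- \frac{35992692287}{41682110504}\right) = \frac{35992692287}{41682110504}$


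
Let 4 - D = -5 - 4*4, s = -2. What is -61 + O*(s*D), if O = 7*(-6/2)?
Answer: 989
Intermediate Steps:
D = 25 (D = 4 - (-5 - 4*4) = 4 - (-5 - 16) = 4 - 1*(-21) = 4 + 21 = 25)
O = -21 (O = 7*(-6*½) = 7*(-3) = -21)
-61 + O*(s*D) = -61 - (-42)*25 = -61 - 21*(-50) = -61 + 1050 = 989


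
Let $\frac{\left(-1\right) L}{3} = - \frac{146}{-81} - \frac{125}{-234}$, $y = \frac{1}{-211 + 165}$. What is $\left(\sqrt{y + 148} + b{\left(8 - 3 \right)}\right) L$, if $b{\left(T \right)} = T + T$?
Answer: $- \frac{24605}{351} - \frac{4921 \sqrt{313122}}{32292} \approx -155.37$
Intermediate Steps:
$y = - \frac{1}{46}$ ($y = \frac{1}{-46} = - \frac{1}{46} \approx -0.021739$)
$b{\left(T \right)} = 2 T$
$L = - \frac{4921}{702}$ ($L = - 3 \left(- \frac{146}{-81} - \frac{125}{-234}\right) = - 3 \left(\left(-146\right) \left(- \frac{1}{81}\right) - - \frac{125}{234}\right) = - 3 \left(\frac{146}{81} + \frac{125}{234}\right) = \left(-3\right) \frac{4921}{2106} = - \frac{4921}{702} \approx -7.01$)
$\left(\sqrt{y + 148} + b{\left(8 - 3 \right)}\right) L = \left(\sqrt{- \frac{1}{46} + 148} + 2 \left(8 - 3\right)\right) \left(- \frac{4921}{702}\right) = \left(\sqrt{\frac{6807}{46}} + 2 \cdot 5\right) \left(- \frac{4921}{702}\right) = \left(\frac{\sqrt{313122}}{46} + 10\right) \left(- \frac{4921}{702}\right) = \left(10 + \frac{\sqrt{313122}}{46}\right) \left(- \frac{4921}{702}\right) = - \frac{24605}{351} - \frac{4921 \sqrt{313122}}{32292}$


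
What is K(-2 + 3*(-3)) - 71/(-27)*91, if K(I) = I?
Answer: 6164/27 ≈ 228.30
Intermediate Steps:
K(-2 + 3*(-3)) - 71/(-27)*91 = (-2 + 3*(-3)) - 71/(-27)*91 = (-2 - 9) - 71*(-1/27)*91 = -11 + (71/27)*91 = -11 + 6461/27 = 6164/27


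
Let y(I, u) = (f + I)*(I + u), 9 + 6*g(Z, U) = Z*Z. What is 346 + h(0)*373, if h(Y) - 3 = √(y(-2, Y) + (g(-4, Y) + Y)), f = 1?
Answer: 1465 + 373*√114/6 ≈ 2128.8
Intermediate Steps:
g(Z, U) = -3/2 + Z²/6 (g(Z, U) = -3/2 + (Z*Z)/6 = -3/2 + Z²/6)
y(I, u) = (1 + I)*(I + u)
h(Y) = 3 + √114/6 (h(Y) = 3 + √((-2 + Y + (-2)² - 2*Y) + ((-3/2 + (⅙)*(-4)²) + Y)) = 3 + √((-2 + Y + 4 - 2*Y) + ((-3/2 + (⅙)*16) + Y)) = 3 + √((2 - Y) + ((-3/2 + 8/3) + Y)) = 3 + √((2 - Y) + (7/6 + Y)) = 3 + √(19/6) = 3 + √114/6)
346 + h(0)*373 = 346 + (3 + √114/6)*373 = 346 + (1119 + 373*√114/6) = 1465 + 373*√114/6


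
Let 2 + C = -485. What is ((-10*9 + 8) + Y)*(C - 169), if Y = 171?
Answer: -58384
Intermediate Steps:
C = -487 (C = -2 - 485 = -487)
((-10*9 + 8) + Y)*(C - 169) = ((-10*9 + 8) + 171)*(-487 - 169) = ((-90 + 8) + 171)*(-656) = (-82 + 171)*(-656) = 89*(-656) = -58384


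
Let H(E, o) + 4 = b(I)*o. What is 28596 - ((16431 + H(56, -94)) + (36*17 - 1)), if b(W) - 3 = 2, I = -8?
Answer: 12028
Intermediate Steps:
b(W) = 5 (b(W) = 3 + 2 = 5)
H(E, o) = -4 + 5*o
28596 - ((16431 + H(56, -94)) + (36*17 - 1)) = 28596 - ((16431 + (-4 + 5*(-94))) + (36*17 - 1)) = 28596 - ((16431 + (-4 - 470)) + (612 - 1)) = 28596 - ((16431 - 474) + 611) = 28596 - (15957 + 611) = 28596 - 1*16568 = 28596 - 16568 = 12028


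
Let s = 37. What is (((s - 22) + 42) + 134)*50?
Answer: 9550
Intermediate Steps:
(((s - 22) + 42) + 134)*50 = (((37 - 22) + 42) + 134)*50 = ((15 + 42) + 134)*50 = (57 + 134)*50 = 191*50 = 9550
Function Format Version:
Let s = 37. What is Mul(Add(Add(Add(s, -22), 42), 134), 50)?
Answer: 9550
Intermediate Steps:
Mul(Add(Add(Add(s, -22), 42), 134), 50) = Mul(Add(Add(Add(37, -22), 42), 134), 50) = Mul(Add(Add(15, 42), 134), 50) = Mul(Add(57, 134), 50) = Mul(191, 50) = 9550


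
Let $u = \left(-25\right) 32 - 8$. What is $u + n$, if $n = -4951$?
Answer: $-5759$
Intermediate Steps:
$u = -808$ ($u = -800 - 8 = -808$)
$u + n = -808 - 4951 = -5759$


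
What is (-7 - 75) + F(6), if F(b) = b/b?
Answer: -81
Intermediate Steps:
F(b) = 1
(-7 - 75) + F(6) = (-7 - 75) + 1 = -82 + 1 = -81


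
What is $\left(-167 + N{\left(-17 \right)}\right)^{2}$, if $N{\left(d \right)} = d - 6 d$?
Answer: $6724$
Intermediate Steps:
$N{\left(d \right)} = - 5 d$
$\left(-167 + N{\left(-17 \right)}\right)^{2} = \left(-167 - -85\right)^{2} = \left(-167 + 85\right)^{2} = \left(-82\right)^{2} = 6724$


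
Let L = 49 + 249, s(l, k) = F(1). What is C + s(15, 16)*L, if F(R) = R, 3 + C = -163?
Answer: 132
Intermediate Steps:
C = -166 (C = -3 - 163 = -166)
s(l, k) = 1
L = 298
C + s(15, 16)*L = -166 + 1*298 = -166 + 298 = 132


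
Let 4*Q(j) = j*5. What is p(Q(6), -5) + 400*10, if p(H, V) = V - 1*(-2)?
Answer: 3997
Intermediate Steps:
Q(j) = 5*j/4 (Q(j) = (j*5)/4 = (5*j)/4 = 5*j/4)
p(H, V) = 2 + V (p(H, V) = V + 2 = 2 + V)
p(Q(6), -5) + 400*10 = (2 - 5) + 400*10 = -3 + 4000 = 3997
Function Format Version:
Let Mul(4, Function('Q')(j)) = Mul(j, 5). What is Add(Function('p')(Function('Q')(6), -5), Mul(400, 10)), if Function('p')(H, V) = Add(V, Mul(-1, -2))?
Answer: 3997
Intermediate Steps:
Function('Q')(j) = Mul(Rational(5, 4), j) (Function('Q')(j) = Mul(Rational(1, 4), Mul(j, 5)) = Mul(Rational(1, 4), Mul(5, j)) = Mul(Rational(5, 4), j))
Function('p')(H, V) = Add(2, V) (Function('p')(H, V) = Add(V, 2) = Add(2, V))
Add(Function('p')(Function('Q')(6), -5), Mul(400, 10)) = Add(Add(2, -5), Mul(400, 10)) = Add(-3, 4000) = 3997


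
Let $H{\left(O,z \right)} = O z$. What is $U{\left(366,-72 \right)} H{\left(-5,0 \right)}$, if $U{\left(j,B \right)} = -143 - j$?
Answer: $0$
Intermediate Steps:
$U{\left(366,-72 \right)} H{\left(-5,0 \right)} = \left(-143 - 366\right) \left(\left(-5\right) 0\right) = \left(-143 - 366\right) 0 = \left(-509\right) 0 = 0$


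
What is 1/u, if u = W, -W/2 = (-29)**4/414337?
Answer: -414337/1414562 ≈ -0.29291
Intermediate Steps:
W = -1414562/414337 (W = -2*(-29)**4/414337 = -1414562/414337 ≈ -3.4140)
u = -1414562/414337 ≈ -3.4140
1/u = 1/(-1414562/414337) = -414337/1414562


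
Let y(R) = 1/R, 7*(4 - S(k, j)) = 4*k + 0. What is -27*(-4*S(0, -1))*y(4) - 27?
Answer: 81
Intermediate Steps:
S(k, j) = 4 - 4*k/7 (S(k, j) = 4 - (4*k + 0)/7 = 4 - 4*k/7)
-27*(-4*S(0, -1))*y(4) - 27 = -27*(-4*(4 - 4/7*0))/4 - 27 = -27*(-4*(4 + 0))/4 - 27 = -27*(-4*4)/4 - 27 = -(-432)/4 - 27 = -27*(-4) - 27 = 108 - 27 = 81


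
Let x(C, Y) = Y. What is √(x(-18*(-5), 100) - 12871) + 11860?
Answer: 11860 + 3*I*√1419 ≈ 11860.0 + 113.01*I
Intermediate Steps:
√(x(-18*(-5), 100) - 12871) + 11860 = √(100 - 12871) + 11860 = √(-12771) + 11860 = 3*I*√1419 + 11860 = 11860 + 3*I*√1419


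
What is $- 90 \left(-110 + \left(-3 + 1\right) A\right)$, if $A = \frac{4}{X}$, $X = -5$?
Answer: $9756$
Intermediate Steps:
$A = - \frac{4}{5}$ ($A = \frac{4}{-5} = 4 \left(- \frac{1}{5}\right) = - \frac{4}{5} \approx -0.8$)
$- 90 \left(-110 + \left(-3 + 1\right) A\right) = - 90 \left(-110 + \left(-3 + 1\right) \left(- \frac{4}{5}\right)\right) = - 90 \left(-110 - - \frac{8}{5}\right) = - 90 \left(-110 + \frac{8}{5}\right) = \left(-90\right) \left(- \frac{542}{5}\right) = 9756$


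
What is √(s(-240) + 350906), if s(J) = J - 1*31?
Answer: √350635 ≈ 592.14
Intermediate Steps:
s(J) = -31 + J (s(J) = J - 31 = -31 + J)
√(s(-240) + 350906) = √((-31 - 240) + 350906) = √(-271 + 350906) = √350635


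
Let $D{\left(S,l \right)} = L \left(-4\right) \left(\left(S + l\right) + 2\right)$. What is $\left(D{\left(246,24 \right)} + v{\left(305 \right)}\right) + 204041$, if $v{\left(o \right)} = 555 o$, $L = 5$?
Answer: $367876$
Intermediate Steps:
$D{\left(S,l \right)} = -40 - 20 S - 20 l$ ($D{\left(S,l \right)} = 5 \left(-4\right) \left(\left(S + l\right) + 2\right) = - 20 \left(2 + S + l\right) = -40 - 20 S - 20 l$)
$\left(D{\left(246,24 \right)} + v{\left(305 \right)}\right) + 204041 = \left(\left(-40 - 4920 - 480\right) + 555 \cdot 305\right) + 204041 = \left(\left(-40 - 4920 - 480\right) + 169275\right) + 204041 = \left(-5440 + 169275\right) + 204041 = 163835 + 204041 = 367876$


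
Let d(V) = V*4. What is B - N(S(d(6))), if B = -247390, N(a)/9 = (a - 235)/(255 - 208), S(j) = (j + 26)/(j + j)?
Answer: -93001795/376 ≈ -2.4735e+5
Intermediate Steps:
d(V) = 4*V
S(j) = (26 + j)/(2*j) (S(j) = (26 + j)/((2*j)) = (26 + j)*(1/(2*j)) = (26 + j)/(2*j))
N(a) = -45 + 9*a/47 (N(a) = 9*((a - 235)/(255 - 208)) = 9*((-235 + a)/47) = 9*((-235 + a)*(1/47)) = 9*(-5 + a/47) = -45 + 9*a/47)
B - N(S(d(6))) = -247390 - (-45 + 9*((26 + 4*6)/(2*((4*6))))/47) = -247390 - (-45 + 9*((½)*(26 + 24)/24)/47) = -247390 - (-45 + 9*((½)*(1/24)*50)/47) = -247390 - (-45 + (9/47)*(25/24)) = -247390 - (-45 + 75/376) = -247390 - 1*(-16845/376) = -247390 + 16845/376 = -93001795/376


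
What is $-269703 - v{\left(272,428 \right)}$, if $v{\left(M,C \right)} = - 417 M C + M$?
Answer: $48275497$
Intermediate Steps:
$v{\left(M,C \right)} = M - 417 C M$ ($v{\left(M,C \right)} = - 417 C M + M = M - 417 C M$)
$-269703 - v{\left(272,428 \right)} = -269703 - 272 \left(1 - 178476\right) = -269703 - 272 \left(-178475\right) = -269703 - -48545200 = -269703 + 48545200 = 48275497$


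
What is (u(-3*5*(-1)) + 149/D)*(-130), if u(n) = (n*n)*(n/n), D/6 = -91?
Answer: -613505/21 ≈ -29215.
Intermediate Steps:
D = -546 (D = 6*(-91) = -546)
u(n) = n² (u(n) = n²*1 = n²)
(u(-3*5*(-1)) + 149/D)*(-130) = ((-3*5*(-1))² + 149/(-546))*(-130) = ((-15*(-1))² + 149*(-1/546))*(-130) = (15² - 149/546)*(-130) = (225 - 149/546)*(-130) = (122701/546)*(-130) = -613505/21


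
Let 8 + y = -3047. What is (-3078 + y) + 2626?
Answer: -3507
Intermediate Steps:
y = -3055 (y = -8 - 3047 = -3055)
(-3078 + y) + 2626 = (-3078 - 3055) + 2626 = -6133 + 2626 = -3507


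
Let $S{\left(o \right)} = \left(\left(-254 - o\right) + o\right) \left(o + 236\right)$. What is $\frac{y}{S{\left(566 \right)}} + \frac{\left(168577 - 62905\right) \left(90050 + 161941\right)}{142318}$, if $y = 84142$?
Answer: $\frac{1356101174136215}{7247828786} \approx 1.871 \cdot 10^{5}$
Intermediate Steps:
$S{\left(o \right)} = -59944 - 254 o$ ($S{\left(o \right)} = - 254 \left(236 + o\right) = -59944 - 254 o$)
$\frac{y}{S{\left(566 \right)}} + \frac{\left(168577 - 62905\right) \left(90050 + 161941\right)}{142318} = \frac{84142}{-59944 - 143764} + \frac{\left(168577 - 62905\right) \left(90050 + 161941\right)}{142318} = \frac{84142}{-59944 - 143764} + 105672 \cdot 251991 \cdot \frac{1}{142318} = \frac{84142}{-203708} + 26628392952 \cdot \frac{1}{142318} = 84142 \left(- \frac{1}{203708}\right) + \frac{13314196476}{71159} = - \frac{42071}{101854} + \frac{13314196476}{71159} = \frac{1356101174136215}{7247828786}$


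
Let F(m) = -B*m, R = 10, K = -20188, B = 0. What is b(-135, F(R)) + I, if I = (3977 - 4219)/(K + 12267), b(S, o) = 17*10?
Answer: 1346812/7921 ≈ 170.03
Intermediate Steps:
F(m) = 0 (F(m) = -0*m = -1*0 = 0)
b(S, o) = 170
I = 242/7921 (I = (3977 - 4219)/(-20188 + 12267) = -242/(-7921) = -242*(-1/7921) = 242/7921 ≈ 0.030552)
b(-135, F(R)) + I = 170 + 242/7921 = 1346812/7921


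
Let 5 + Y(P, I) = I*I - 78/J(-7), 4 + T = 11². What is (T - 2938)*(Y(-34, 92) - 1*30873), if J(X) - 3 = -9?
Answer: 63193221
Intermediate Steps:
J(X) = -6 (J(X) = 3 - 9 = -6)
T = 117 (T = -4 + 11² = -4 + 121 = 117)
Y(P, I) = 8 + I² (Y(P, I) = -5 + (I*I - 78/(-6)) = -5 + (I² - 78*(-⅙)) = -5 + (I² + 13) = -5 + (13 + I²) = 8 + I²)
(T - 2938)*(Y(-34, 92) - 1*30873) = (117 - 2938)*((8 + 92²) - 1*30873) = -2821*((8 + 8464) - 30873) = -2821*(8472 - 30873) = -2821*(-22401) = 63193221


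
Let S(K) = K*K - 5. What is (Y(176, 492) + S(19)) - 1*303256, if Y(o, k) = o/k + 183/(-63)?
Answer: -86933031/287 ≈ -3.0290e+5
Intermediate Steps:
Y(o, k) = -61/21 + o/k (Y(o, k) = o/k + 183*(-1/63) = o/k - 61/21 = -61/21 + o/k)
S(K) = -5 + K² (S(K) = K² - 5 = -5 + K²)
(Y(176, 492) + S(19)) - 1*303256 = ((-61/21 + 176/492) + (-5 + 19²)) - 1*303256 = ((-61/21 + 176*(1/492)) + (-5 + 361)) - 303256 = ((-61/21 + 44/123) + 356) - 303256 = (-731/287 + 356) - 303256 = 101441/287 - 303256 = -86933031/287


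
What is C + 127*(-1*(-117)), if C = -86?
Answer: 14773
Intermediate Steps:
C + 127*(-1*(-117)) = -86 + 127*(-1*(-117)) = -86 + 127*117 = -86 + 14859 = 14773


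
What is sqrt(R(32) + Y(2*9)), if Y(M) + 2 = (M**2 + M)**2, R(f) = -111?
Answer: sqrt(116851) ≈ 341.83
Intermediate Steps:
Y(M) = -2 + (M + M**2)**2 (Y(M) = -2 + (M**2 + M)**2 = -2 + (M + M**2)**2)
sqrt(R(32) + Y(2*9)) = sqrt(-111 + (-2 + (2*9)**2*(1 + 2*9)**2)) = sqrt(-111 + (-2 + 18**2*(1 + 18)**2)) = sqrt(-111 + (-2 + 324*19**2)) = sqrt(-111 + (-2 + 324*361)) = sqrt(-111 + (-2 + 116964)) = sqrt(-111 + 116962) = sqrt(116851)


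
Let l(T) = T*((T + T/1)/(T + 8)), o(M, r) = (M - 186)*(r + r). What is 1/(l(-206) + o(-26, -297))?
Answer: 99/12424436 ≈ 7.9682e-6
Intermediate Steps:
o(M, r) = 2*r*(-186 + M) (o(M, r) = (-186 + M)*(2*r) = 2*r*(-186 + M))
l(T) = 2*T**2/(8 + T) (l(T) = T*((T + T*1)/(8 + T)) = T*((T + T)/(8 + T)) = T*((2*T)/(8 + T)) = T*(2*T/(8 + T)) = 2*T**2/(8 + T))
1/(l(-206) + o(-26, -297)) = 1/(2*(-206)**2/(8 - 206) + 2*(-297)*(-186 - 26)) = 1/(2*42436/(-198) + 2*(-297)*(-212)) = 1/(2*42436*(-1/198) + 125928) = 1/(-42436/99 + 125928) = 1/(12424436/99) = 99/12424436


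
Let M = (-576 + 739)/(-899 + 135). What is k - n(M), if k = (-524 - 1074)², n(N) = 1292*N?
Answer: 487791013/191 ≈ 2.5539e+6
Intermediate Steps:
M = -163/764 (M = 163/(-764) = 163*(-1/764) = -163/764 ≈ -0.21335)
k = 2553604 (k = (-1598)² = 2553604)
k - n(M) = 2553604 - 1292*(-163)/764 = 2553604 - 1*(-52649/191) = 2553604 + 52649/191 = 487791013/191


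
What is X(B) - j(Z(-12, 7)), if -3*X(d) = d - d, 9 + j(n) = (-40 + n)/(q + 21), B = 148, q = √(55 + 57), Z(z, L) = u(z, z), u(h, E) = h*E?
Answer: 111/47 + 416*√7/329 ≈ 5.7071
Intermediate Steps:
u(h, E) = E*h
Z(z, L) = z² (Z(z, L) = z*z = z²)
q = 4*√7 (q = √112 = 4*√7 ≈ 10.583)
j(n) = -9 + (-40 + n)/(21 + 4*√7) (j(n) = -9 + (-40 + n)/(4*√7 + 21) = -9 + (-40 + n)/(21 + 4*√7))
X(d) = 0 (X(d) = -(d - d)/3 = -⅓*0 = 0)
X(B) - j(Z(-12, 7)) = 0 - (-543/47 + (3/47)*(-12)² + 160*√7/329 - 4/329*(-12)²*√7) = 0 - (-543/47 + (3/47)*144 + 160*√7/329 - 4/329*144*√7) = 0 - (-543/47 + 432/47 + 160*√7/329 - 576*√7/329) = 0 - (-111/47 - 416*√7/329) = 0 + (111/47 + 416*√7/329) = 111/47 + 416*√7/329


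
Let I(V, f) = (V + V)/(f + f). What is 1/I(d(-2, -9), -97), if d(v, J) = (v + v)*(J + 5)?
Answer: -97/16 ≈ -6.0625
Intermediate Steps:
d(v, J) = 2*v*(5 + J) (d(v, J) = (2*v)*(5 + J) = 2*v*(5 + J))
I(V, f) = V/f (I(V, f) = (2*V)/((2*f)) = (2*V)*(1/(2*f)) = V/f)
1/I(d(-2, -9), -97) = 1/((2*(-2)*(5 - 9))/(-97)) = 1/((2*(-2)*(-4))*(-1/97)) = 1/(16*(-1/97)) = 1/(-16/97) = -97/16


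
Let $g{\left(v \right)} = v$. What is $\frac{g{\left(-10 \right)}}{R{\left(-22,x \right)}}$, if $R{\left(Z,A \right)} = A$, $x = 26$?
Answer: $- \frac{5}{13} \approx -0.38462$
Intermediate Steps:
$\frac{g{\left(-10 \right)}}{R{\left(-22,x \right)}} = - \frac{10}{26} = \left(-10\right) \frac{1}{26} = - \frac{5}{13}$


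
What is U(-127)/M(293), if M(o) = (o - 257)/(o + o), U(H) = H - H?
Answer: 0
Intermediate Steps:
U(H) = 0
M(o) = (-257 + o)/(2*o) (M(o) = (-257 + o)/((2*o)) = (-257 + o)*(1/(2*o)) = (-257 + o)/(2*o))
U(-127)/M(293) = 0/(((½)*(-257 + 293)/293)) = 0/(((½)*(1/293)*36)) = 0/(18/293) = 0*(293/18) = 0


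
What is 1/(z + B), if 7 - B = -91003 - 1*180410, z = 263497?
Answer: 1/534917 ≈ 1.8694e-6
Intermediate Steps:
B = 271420 (B = 7 - (-91003 - 1*180410) = 7 - (-91003 - 180410) = 7 - 1*(-271413) = 7 + 271413 = 271420)
1/(z + B) = 1/(263497 + 271420) = 1/534917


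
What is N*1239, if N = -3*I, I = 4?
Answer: -14868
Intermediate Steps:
N = -12 (N = -3*4 = -12)
N*1239 = -12*1239 = -14868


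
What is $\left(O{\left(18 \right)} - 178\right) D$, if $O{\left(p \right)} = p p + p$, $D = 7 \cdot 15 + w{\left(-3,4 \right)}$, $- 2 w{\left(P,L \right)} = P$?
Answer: $17466$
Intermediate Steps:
$w{\left(P,L \right)} = - \frac{P}{2}$
$D = \frac{213}{2}$ ($D = 7 \cdot 15 - - \frac{3}{2} = 105 + \frac{3}{2} = \frac{213}{2} \approx 106.5$)
$O{\left(p \right)} = p + p^{2}$ ($O{\left(p \right)} = p^{2} + p = p + p^{2}$)
$\left(O{\left(18 \right)} - 178\right) D = \left(18 \left(1 + 18\right) - 178\right) \frac{213}{2} = \left(18 \cdot 19 - 178\right) \frac{213}{2} = \left(342 - 178\right) \frac{213}{2} = 164 \cdot \frac{213}{2} = 17466$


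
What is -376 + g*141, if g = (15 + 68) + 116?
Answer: 27683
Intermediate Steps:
g = 199 (g = 83 + 116 = 199)
-376 + g*141 = -376 + 199*141 = -376 + 28059 = 27683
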